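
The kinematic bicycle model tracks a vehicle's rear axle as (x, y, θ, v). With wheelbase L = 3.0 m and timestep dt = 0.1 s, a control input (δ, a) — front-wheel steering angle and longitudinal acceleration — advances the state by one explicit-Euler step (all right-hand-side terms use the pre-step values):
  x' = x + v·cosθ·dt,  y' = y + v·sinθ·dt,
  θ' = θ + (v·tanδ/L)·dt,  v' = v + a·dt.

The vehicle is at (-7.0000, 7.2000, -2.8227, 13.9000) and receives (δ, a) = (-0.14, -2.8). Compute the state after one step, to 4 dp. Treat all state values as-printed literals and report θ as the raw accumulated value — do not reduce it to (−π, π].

(-8.3199, 6.7642, -2.8880, 13.6200)

x' = -7.0000 + 13.9000·cos(-2.8227)·0.1 = -8.3199
y' = 7.2000 + 13.9000·sin(-2.8227)·0.1 = 6.7642
θ' = -2.8227 + (13.9000/3.0)·tan(-0.14)·0.1 = -2.8880
v' = 13.9000 − 2.8000·0.1 = 13.6200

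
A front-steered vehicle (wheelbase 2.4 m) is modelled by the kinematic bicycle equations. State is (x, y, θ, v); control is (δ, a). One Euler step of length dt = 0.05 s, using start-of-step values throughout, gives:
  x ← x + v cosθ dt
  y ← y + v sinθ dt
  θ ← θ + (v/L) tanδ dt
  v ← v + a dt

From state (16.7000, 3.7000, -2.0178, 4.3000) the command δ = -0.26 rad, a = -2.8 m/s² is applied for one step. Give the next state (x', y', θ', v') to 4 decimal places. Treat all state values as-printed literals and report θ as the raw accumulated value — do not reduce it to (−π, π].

x' = 16.7000 + 4.3000·cos(-2.0178)·0.05 = 16.6071
y' = 3.7000 + 4.3000·sin(-2.0178)·0.05 = 3.5061
θ' = -2.0178 + (4.3000/2.4)·tan(-0.26)·0.05 = -2.0416
v' = 4.3000 − 2.8000·0.05 = 4.1600

(16.6071, 3.5061, -2.0416, 4.1600)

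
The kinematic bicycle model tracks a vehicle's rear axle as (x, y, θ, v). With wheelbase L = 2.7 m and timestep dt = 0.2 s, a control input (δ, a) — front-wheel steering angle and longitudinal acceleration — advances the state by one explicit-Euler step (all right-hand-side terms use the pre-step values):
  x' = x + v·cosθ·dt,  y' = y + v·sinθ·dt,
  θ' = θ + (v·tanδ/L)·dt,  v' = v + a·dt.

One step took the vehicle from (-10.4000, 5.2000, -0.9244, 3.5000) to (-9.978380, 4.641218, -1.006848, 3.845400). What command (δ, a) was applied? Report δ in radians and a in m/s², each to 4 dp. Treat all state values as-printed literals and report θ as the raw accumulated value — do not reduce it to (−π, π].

δ = -0.3079, a = 1.7270

a = (v'−v)/dt = (0.345400)/0.2 = 1.7270
Δθ = θ'−θ = -0.082448;  (v·dt/L) = 3.5000·0.2/2.7 = 0.259259
tan δ = Δθ·L/(v·dt) = -0.318014  →  δ = -0.3079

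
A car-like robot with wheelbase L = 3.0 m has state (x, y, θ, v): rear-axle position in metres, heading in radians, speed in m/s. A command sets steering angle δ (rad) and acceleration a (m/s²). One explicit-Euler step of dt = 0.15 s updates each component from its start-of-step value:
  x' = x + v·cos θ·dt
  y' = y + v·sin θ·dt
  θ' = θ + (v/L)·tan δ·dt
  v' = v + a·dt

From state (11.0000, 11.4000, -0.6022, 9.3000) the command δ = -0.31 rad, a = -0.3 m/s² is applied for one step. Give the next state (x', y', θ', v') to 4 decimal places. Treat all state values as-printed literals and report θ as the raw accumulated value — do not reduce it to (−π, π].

x' = 11.0000 + 9.3000·cos(-0.6022)·0.15 = 12.1496
y' = 11.4000 + 9.3000·sin(-0.6022)·0.15 = 10.6098
θ' = -0.6022 + (9.3000/3.0)·tan(-0.31)·0.15 = -0.7512
v' = 9.3000 − 0.3000·0.15 = 9.2550

(12.1496, 10.6098, -0.7512, 9.2550)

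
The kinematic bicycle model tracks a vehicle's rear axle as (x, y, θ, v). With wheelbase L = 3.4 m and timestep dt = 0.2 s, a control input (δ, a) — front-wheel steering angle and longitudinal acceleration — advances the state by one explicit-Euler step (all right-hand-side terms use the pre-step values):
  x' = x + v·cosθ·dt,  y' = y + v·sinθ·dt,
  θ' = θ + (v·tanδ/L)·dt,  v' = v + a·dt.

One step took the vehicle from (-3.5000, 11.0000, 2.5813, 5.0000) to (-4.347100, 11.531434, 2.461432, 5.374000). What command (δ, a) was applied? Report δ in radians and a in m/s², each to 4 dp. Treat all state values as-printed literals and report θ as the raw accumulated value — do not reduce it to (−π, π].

δ = -0.3870, a = 1.8700

a = (v'−v)/dt = (0.374000)/0.2 = 1.8700
Δθ = θ'−θ = -0.119868;  (v·dt/L) = 5.0000·0.2/3.4 = 0.294118
tan δ = Δθ·L/(v·dt) = -0.407551  →  δ = -0.3870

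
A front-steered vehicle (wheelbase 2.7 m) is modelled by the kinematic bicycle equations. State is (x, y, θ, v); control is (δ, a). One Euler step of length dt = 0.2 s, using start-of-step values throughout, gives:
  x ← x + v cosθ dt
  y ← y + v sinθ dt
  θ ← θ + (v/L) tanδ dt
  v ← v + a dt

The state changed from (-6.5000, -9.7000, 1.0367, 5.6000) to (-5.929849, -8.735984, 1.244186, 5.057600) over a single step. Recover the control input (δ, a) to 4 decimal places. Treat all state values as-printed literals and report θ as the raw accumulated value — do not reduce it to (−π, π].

δ = 0.4638, a = -2.7120

a = (v'−v)/dt = (-0.542400)/0.2 = -2.7120
Δθ = θ'−θ = 0.207486;  (v·dt/L) = 5.6000·0.2/2.7 = 0.414815
tan δ = Δθ·L/(v·dt) = 0.500189  →  δ = 0.4638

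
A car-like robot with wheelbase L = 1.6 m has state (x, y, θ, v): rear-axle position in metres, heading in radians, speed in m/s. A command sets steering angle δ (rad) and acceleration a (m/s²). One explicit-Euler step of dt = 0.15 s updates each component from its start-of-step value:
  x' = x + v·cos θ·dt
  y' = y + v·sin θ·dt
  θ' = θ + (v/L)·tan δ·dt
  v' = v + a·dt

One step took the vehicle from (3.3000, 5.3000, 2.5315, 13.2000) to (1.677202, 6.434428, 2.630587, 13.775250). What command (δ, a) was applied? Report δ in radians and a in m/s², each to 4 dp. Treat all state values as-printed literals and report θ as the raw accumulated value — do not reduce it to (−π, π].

a = (v'−v)/dt = (0.575250)/0.15 = 3.8350
Δθ = θ'−θ = 0.099087;  (v·dt/L) = 13.2000·0.15/1.6 = 1.237500
tan δ = Δθ·L/(v·dt) = 0.080070  →  δ = 0.0799

δ = 0.0799, a = 3.8350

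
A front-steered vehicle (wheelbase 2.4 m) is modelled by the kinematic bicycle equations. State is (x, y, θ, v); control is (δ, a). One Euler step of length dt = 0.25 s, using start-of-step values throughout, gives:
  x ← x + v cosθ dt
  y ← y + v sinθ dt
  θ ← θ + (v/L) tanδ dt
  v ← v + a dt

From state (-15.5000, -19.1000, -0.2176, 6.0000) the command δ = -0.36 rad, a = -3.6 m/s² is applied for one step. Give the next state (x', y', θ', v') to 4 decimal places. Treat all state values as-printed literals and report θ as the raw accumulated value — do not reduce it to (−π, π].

(-14.0354, -19.4238, -0.4529, 5.1000)

x' = -15.5000 + 6.0000·cos(-0.2176)·0.25 = -14.0354
y' = -19.1000 + 6.0000·sin(-0.2176)·0.25 = -19.4238
θ' = -0.2176 + (6.0000/2.4)·tan(-0.36)·0.25 = -0.4529
v' = 6.0000 − 3.6000·0.25 = 5.1000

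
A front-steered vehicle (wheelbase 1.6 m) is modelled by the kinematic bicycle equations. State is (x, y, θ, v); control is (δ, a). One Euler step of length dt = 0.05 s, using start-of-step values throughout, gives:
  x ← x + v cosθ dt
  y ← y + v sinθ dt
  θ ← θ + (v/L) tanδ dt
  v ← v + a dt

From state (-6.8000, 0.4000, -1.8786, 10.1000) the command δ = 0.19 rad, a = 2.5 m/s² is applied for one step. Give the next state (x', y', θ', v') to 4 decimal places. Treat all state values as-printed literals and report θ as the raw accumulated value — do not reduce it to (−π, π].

(-6.9530, -0.0813, -1.8179, 10.2250)

x' = -6.8000 + 10.1000·cos(-1.8786)·0.05 = -6.9530
y' = 0.4000 + 10.1000·sin(-1.8786)·0.05 = -0.0813
θ' = -1.8786 + (10.1000/1.6)·tan(0.19)·0.05 = -1.8179
v' = 10.1000 + 2.5000·0.05 = 10.2250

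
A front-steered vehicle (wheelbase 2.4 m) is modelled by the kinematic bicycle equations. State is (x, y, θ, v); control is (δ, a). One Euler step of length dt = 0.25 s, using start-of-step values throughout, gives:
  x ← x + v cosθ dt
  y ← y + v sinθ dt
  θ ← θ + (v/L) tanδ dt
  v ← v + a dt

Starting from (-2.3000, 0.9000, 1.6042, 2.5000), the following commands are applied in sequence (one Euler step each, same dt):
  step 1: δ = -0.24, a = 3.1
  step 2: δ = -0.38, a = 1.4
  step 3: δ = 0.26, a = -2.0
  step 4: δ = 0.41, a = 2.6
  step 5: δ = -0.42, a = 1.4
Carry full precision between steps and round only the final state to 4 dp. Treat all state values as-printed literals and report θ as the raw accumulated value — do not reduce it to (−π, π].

after step 1 (δ=-0.24, a=3.1): (-2.320873, 1.524651, 1.540472, 3.275000)
after step 2 (δ=-0.38, a=1.4): (-2.296049, 2.343025, 1.404214, 3.625000)
after step 3 (δ=0.26, a=-2.0): (-2.145781, 3.236730, 1.504665, 3.125000)
after step 4 (δ=0.41, a=2.6): (-2.094153, 4.016272, 1.646146, 3.775000)
after step 5 (δ=-0.42, a=1.4): (-2.165197, 4.957344, 1.470541, 4.125000)

(-2.1652, 4.9573, 1.4705, 4.1250)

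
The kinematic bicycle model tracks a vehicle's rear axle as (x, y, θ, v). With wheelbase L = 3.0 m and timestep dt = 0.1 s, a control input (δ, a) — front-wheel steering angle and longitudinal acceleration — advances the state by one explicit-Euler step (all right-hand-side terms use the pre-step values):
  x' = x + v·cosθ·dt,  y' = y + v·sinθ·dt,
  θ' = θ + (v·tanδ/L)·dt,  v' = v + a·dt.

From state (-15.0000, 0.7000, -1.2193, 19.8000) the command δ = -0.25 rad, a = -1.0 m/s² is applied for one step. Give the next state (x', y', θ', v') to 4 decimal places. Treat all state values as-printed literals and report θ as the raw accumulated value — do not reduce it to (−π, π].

x' = -15.0000 + 19.8000·cos(-1.2193)·0.1 = -14.3183
y' = 0.7000 + 19.8000·sin(-1.2193)·0.1 = -1.1589
θ' = -1.2193 + (19.8000/3.0)·tan(-0.25)·0.1 = -1.3878
v' = 19.8000 − 1.0000·0.1 = 19.7000

(-14.3183, -1.1589, -1.3878, 19.7000)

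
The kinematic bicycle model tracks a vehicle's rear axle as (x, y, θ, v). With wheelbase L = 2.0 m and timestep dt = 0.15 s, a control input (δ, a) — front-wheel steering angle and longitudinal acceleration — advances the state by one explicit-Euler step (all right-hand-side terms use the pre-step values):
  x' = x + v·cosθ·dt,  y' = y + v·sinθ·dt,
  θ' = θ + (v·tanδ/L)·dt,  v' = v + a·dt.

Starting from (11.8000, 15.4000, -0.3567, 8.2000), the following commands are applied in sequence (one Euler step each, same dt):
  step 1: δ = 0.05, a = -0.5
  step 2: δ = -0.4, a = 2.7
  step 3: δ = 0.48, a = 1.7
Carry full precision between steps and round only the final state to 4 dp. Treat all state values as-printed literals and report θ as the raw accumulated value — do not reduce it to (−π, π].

(15.1749, 13.8753, -0.2505, 8.7850)

after step 1 (δ=0.05, a=-0.5): (12.952577, 14.970504, -0.325924, 8.125000)
after step 2 (δ=-0.4, a=2.7): (14.107166, 14.580279, -0.583564, 8.530000)
after step 3 (δ=0.48, a=1.7): (15.174914, 13.875272, -0.250503, 8.785000)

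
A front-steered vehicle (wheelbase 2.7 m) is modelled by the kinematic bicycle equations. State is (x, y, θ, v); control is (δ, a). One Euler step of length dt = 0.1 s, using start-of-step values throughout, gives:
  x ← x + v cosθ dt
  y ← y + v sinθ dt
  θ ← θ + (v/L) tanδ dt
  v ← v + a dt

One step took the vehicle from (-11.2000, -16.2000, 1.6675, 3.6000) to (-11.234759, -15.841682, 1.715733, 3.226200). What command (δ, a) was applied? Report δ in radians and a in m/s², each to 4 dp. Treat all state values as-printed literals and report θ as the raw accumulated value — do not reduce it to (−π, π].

δ = 0.3471, a = -3.7380

a = (v'−v)/dt = (-0.373800)/0.1 = -3.7380
Δθ = θ'−θ = 0.048233;  (v·dt/L) = 3.6000·0.1/2.7 = 0.133333
tan δ = Δθ·L/(v·dt) = 0.361747  →  δ = 0.3471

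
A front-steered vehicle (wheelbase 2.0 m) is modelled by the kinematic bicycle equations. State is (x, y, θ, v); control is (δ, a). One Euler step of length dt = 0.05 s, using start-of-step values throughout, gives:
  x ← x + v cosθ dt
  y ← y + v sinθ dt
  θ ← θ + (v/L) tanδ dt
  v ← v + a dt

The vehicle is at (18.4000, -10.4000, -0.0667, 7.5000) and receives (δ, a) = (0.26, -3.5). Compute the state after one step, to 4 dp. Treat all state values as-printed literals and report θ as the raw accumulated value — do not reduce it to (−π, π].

x' = 18.4000 + 7.5000·cos(-0.0667)·0.05 = 18.7742
y' = -10.4000 + 7.5000·sin(-0.0667)·0.05 = -10.4250
θ' = -0.0667 + (7.5000/2.0)·tan(0.26)·0.05 = -0.0168
v' = 7.5000 − 3.5000·0.05 = 7.3250

(18.7742, -10.4250, -0.0168, 7.3250)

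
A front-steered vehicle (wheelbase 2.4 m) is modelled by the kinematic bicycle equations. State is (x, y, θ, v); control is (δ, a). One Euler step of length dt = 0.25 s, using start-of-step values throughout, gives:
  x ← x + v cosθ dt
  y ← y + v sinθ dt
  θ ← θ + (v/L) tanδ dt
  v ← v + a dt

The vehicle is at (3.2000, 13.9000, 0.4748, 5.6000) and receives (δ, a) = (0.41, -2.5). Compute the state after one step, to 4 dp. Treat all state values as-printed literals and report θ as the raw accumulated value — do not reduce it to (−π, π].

x' = 3.2000 + 5.6000·cos(0.4748)·0.25 = 4.4451
y' = 13.9000 + 5.6000·sin(0.4748)·0.25 = 14.5400
θ' = 0.4748 + (5.6000/2.4)·tan(0.41)·0.25 = 0.7283
v' = 5.6000 − 2.5000·0.25 = 4.9750

(4.4451, 14.5400, 0.7283, 4.9750)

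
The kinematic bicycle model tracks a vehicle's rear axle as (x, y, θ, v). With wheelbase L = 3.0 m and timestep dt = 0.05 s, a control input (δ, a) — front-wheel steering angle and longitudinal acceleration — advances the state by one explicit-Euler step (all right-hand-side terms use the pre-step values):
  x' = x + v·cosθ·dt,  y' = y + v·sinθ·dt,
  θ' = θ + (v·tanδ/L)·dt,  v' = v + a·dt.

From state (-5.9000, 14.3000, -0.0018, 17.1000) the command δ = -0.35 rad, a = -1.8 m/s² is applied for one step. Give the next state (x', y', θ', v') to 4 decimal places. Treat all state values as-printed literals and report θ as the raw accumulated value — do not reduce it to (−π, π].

(-5.0450, 14.2985, -0.1058, 17.0100)

x' = -5.9000 + 17.1000·cos(-0.0018)·0.05 = -5.0450
y' = 14.3000 + 17.1000·sin(-0.0018)·0.05 = 14.2985
θ' = -0.0018 + (17.1000/3.0)·tan(-0.35)·0.05 = -0.1058
v' = 17.1000 − 1.8000·0.05 = 17.0100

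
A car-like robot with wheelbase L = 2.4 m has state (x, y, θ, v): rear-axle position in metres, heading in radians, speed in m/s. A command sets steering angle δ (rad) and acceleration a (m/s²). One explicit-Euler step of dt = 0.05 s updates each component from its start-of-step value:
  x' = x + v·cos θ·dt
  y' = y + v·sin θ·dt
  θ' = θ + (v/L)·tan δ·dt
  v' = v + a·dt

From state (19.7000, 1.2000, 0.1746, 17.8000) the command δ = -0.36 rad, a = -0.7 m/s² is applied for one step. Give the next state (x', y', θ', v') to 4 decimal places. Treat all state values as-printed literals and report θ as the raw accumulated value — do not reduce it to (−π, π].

(20.5765, 1.3546, 0.0350, 17.7650)

x' = 19.7000 + 17.8000·cos(0.1746)·0.05 = 20.5765
y' = 1.2000 + 17.8000·sin(0.1746)·0.05 = 1.3546
θ' = 0.1746 + (17.8000/2.4)·tan(-0.36)·0.05 = 0.0350
v' = 17.8000 − 0.7000·0.05 = 17.7650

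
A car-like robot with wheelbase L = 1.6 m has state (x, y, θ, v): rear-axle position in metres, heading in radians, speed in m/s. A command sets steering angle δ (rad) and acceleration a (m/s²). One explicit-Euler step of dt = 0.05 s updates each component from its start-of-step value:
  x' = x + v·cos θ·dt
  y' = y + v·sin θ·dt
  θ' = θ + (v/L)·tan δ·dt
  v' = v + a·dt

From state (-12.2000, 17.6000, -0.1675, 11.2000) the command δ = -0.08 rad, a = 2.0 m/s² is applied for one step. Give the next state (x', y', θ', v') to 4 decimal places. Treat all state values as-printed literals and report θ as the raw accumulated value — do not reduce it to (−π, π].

x' = -12.2000 + 11.2000·cos(-0.1675)·0.05 = -11.6478
y' = 17.6000 + 11.2000·sin(-0.1675)·0.05 = 17.5066
θ' = -0.1675 + (11.2000/1.6)·tan(-0.08)·0.05 = -0.1956
v' = 11.2000 + 2.0000·0.05 = 11.3000

(-11.6478, 17.5066, -0.1956, 11.3000)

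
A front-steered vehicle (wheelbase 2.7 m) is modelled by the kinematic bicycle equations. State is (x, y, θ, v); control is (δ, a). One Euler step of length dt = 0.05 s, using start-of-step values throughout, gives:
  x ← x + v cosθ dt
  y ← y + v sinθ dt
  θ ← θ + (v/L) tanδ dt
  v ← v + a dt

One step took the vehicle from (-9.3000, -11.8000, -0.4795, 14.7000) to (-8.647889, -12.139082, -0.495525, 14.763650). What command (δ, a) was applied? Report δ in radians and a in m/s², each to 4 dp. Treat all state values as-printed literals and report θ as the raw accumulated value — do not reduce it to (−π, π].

a = (v'−v)/dt = (0.063650)/0.05 = 1.2730
Δθ = θ'−θ = -0.016025;  (v·dt/L) = 14.7000·0.05/2.7 = 0.272222
tan δ = Δθ·L/(v·dt) = -0.058867  →  δ = -0.0588

δ = -0.0588, a = 1.2730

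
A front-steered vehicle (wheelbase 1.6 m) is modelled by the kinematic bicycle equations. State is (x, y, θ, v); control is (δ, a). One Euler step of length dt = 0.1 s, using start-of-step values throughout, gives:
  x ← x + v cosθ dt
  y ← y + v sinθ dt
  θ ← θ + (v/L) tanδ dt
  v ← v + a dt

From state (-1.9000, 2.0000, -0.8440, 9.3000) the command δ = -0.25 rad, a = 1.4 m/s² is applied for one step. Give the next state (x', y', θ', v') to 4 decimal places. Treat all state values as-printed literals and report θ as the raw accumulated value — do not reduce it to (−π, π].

x' = -1.9000 + 9.3000·cos(-0.8440)·0.1 = -1.2820
y' = 2.0000 + 9.3000·sin(-0.8440)·0.1 = 1.3050
θ' = -0.8440 + (9.3000/1.6)·tan(-0.25)·0.1 = -0.9924
v' = 9.3000 + 1.4000·0.1 = 9.4400

(-1.2820, 1.3050, -0.9924, 9.4400)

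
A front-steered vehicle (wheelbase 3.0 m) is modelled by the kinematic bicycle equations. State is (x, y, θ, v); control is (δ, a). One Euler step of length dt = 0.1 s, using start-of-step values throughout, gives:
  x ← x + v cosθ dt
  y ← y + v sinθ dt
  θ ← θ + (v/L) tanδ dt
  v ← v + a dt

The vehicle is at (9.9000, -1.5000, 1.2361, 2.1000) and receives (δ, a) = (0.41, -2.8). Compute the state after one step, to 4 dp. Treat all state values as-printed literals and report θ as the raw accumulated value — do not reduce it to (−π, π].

(9.9690, -1.3017, 1.2665, 1.8200)

x' = 9.9000 + 2.1000·cos(1.2361)·0.1 = 9.9690
y' = -1.5000 + 2.1000·sin(1.2361)·0.1 = -1.3017
θ' = 1.2361 + (2.1000/3.0)·tan(0.41)·0.1 = 1.2665
v' = 2.1000 − 2.8000·0.1 = 1.8200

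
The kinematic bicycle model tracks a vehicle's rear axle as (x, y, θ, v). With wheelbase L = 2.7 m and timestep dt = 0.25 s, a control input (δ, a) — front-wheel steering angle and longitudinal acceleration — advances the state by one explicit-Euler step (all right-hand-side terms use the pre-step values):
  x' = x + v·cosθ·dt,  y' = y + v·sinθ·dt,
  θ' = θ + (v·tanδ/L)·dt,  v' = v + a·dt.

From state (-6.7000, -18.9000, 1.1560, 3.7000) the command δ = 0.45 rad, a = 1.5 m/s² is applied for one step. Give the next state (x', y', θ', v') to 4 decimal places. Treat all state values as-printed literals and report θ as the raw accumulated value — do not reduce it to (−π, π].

(-6.3272, -18.0534, 1.3215, 4.0750)

x' = -6.7000 + 3.7000·cos(1.1560)·0.25 = -6.3272
y' = -18.9000 + 3.7000·sin(1.1560)·0.25 = -18.0534
θ' = 1.1560 + (3.7000/2.7)·tan(0.45)·0.25 = 1.3215
v' = 3.7000 + 1.5000·0.25 = 4.0750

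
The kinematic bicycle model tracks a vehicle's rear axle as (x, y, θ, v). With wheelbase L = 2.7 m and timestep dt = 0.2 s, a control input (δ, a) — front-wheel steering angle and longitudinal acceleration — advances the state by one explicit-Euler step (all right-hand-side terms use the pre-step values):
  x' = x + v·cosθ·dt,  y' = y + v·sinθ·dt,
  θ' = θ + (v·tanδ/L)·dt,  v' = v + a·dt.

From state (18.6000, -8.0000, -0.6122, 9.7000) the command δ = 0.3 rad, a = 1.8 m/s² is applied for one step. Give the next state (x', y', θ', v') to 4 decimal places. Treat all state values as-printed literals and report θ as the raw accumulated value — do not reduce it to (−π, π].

x' = 18.6000 + 9.7000·cos(-0.6122)·0.2 = 20.1877
y' = -8.0000 + 9.7000·sin(-0.6122)·0.2 = -9.1149
θ' = -0.6122 + (9.7000/2.7)·tan(0.3)·0.2 = -0.3899
v' = 9.7000 + 1.8000·0.2 = 10.0600

(20.1877, -9.1149, -0.3899, 10.0600)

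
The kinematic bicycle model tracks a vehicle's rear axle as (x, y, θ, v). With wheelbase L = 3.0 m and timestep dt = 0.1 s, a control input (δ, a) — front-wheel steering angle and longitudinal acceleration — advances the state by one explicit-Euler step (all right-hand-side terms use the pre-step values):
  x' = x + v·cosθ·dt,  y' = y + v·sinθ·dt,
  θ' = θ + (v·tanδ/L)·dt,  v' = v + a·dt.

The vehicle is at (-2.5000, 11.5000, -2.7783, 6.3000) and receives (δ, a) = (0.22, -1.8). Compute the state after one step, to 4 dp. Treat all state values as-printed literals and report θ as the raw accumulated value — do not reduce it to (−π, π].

x' = -2.5000 + 6.3000·cos(-2.7783)·0.1 = -3.0889
y' = 11.5000 + 6.3000·sin(-2.7783)·0.1 = 11.2761
θ' = -2.7783 + (6.3000/3.0)·tan(0.22)·0.1 = -2.7313
v' = 6.3000 − 1.8000·0.1 = 6.1200

(-3.0889, 11.2761, -2.7313, 6.1200)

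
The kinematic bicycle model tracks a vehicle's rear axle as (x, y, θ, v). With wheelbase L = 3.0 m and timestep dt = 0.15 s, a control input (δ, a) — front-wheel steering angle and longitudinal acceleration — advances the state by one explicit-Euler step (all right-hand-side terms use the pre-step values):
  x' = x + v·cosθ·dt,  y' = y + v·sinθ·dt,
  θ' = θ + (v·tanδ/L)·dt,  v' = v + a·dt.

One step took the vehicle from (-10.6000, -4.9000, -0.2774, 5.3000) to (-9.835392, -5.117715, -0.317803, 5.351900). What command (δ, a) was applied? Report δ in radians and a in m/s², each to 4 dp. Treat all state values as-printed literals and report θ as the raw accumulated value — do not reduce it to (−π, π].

δ = -0.1513, a = 0.3460

a = (v'−v)/dt = (0.051900)/0.15 = 0.3460
Δθ = θ'−θ = -0.040403;  (v·dt/L) = 5.3000·0.15/3.0 = 0.265000
tan δ = Δθ·L/(v·dt) = -0.152464  →  δ = -0.1513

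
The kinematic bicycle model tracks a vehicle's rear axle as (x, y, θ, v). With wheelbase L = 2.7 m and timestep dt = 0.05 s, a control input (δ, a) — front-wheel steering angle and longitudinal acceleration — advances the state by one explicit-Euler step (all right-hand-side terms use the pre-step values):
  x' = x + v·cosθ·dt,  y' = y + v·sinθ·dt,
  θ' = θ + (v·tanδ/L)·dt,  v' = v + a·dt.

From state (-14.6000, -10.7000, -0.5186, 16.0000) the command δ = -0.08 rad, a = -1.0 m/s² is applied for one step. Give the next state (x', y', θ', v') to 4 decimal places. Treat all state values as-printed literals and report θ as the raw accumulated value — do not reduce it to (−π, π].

x' = -14.6000 + 16.0000·cos(-0.5186)·0.05 = -13.9052
y' = -10.7000 + 16.0000·sin(-0.5186)·0.05 = -11.0965
θ' = -0.5186 + (16.0000/2.7)·tan(-0.08)·0.05 = -0.5424
v' = 16.0000 − 1.0000·0.05 = 15.9500

(-13.9052, -11.0965, -0.5424, 15.9500)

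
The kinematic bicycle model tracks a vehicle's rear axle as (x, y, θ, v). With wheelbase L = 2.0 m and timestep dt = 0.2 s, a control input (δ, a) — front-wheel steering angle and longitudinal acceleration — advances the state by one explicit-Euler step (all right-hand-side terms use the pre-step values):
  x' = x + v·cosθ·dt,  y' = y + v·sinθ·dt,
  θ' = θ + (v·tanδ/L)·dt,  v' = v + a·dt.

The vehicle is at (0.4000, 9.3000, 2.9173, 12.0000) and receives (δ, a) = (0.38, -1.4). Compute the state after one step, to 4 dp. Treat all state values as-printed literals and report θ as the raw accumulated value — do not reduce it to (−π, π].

x' = 0.4000 + 12.0000·cos(2.9173)·0.2 = -1.9399
y' = 9.3000 + 12.0000·sin(2.9173)·0.2 = 9.8338
θ' = 2.9173 + (12.0000/2.0)·tan(0.38)·0.2 = 3.3966
v' = 12.0000 − 1.4000·0.2 = 11.7200

(-1.9399, 9.8338, 3.3966, 11.7200)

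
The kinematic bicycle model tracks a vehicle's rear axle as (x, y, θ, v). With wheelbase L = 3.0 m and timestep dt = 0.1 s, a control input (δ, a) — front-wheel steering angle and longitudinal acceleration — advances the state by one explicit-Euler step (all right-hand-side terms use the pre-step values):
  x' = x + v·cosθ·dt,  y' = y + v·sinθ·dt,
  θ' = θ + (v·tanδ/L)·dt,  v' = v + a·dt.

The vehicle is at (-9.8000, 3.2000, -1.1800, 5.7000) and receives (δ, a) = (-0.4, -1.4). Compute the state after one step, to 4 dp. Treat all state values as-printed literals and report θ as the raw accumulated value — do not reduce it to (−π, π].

x' = -9.8000 + 5.7000·cos(-1.1800)·0.1 = -9.5829
y' = 3.2000 + 5.7000·sin(-1.1800)·0.1 = 2.6730
θ' = -1.1800 + (5.7000/3.0)·tan(-0.4)·0.1 = -1.2603
v' = 5.7000 − 1.4000·0.1 = 5.5600

(-9.5829, 2.6730, -1.2603, 5.5600)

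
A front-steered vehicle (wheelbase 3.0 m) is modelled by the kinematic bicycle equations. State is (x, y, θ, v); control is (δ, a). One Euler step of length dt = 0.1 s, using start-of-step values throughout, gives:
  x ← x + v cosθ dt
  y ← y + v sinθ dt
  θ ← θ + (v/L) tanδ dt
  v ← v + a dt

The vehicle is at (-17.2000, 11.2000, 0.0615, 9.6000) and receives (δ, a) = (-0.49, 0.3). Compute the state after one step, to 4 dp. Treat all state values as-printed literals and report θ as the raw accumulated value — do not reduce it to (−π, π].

x' = -17.2000 + 9.6000·cos(0.0615)·0.1 = -16.2418
y' = 11.2000 + 9.6000·sin(0.0615)·0.1 = 11.2590
θ' = 0.0615 + (9.6000/3.0)·tan(-0.49)·0.1 = -0.1092
v' = 9.6000 + 0.3000·0.1 = 9.6300

(-16.2418, 11.2590, -0.1092, 9.6300)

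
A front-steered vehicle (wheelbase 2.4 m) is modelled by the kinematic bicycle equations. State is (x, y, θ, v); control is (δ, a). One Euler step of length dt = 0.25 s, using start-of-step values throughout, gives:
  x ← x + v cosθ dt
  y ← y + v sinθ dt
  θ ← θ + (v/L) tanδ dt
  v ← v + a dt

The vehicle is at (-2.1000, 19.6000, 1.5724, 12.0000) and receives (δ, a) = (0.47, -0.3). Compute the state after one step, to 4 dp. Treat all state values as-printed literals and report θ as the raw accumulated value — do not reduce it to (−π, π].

(-2.1048, 22.6000, 2.2074, 11.9250)

x' = -2.1000 + 12.0000·cos(1.5724)·0.25 = -2.1048
y' = 19.6000 + 12.0000·sin(1.5724)·0.25 = 22.6000
θ' = 1.5724 + (12.0000/2.4)·tan(0.47)·0.25 = 2.2074
v' = 12.0000 − 0.3000·0.25 = 11.9250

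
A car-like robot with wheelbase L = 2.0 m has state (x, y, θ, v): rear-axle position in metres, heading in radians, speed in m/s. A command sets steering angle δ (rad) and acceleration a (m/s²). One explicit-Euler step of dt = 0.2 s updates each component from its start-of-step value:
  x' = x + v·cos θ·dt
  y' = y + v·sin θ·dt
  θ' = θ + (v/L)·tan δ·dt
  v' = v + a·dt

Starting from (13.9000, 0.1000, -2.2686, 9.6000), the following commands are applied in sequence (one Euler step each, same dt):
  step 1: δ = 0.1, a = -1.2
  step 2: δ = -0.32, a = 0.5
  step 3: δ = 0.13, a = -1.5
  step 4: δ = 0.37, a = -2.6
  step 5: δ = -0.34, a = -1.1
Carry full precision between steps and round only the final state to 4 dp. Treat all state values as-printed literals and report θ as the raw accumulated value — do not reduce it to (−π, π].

after step 1 (δ=0.1, a=-1.2): (12.666330, -1.371210, -2.172279, 9.360000)
after step 2 (δ=-0.32, a=0.5): (11.607030, -2.914670, -2.482459, 9.460000)
after step 3 (δ=0.13, a=-1.5): (10.111360, -4.073391, -2.358782, 9.160000)
after step 4 (δ=0.37, a=-2.6): (8.812594, -5.365455, -2.003499, 8.640000)
after step 5 (δ=-0.34, a=-1.1): (8.087998, -6.934195, -2.309128, 8.420000)

(8.0880, -6.9342, -2.3091, 8.4200)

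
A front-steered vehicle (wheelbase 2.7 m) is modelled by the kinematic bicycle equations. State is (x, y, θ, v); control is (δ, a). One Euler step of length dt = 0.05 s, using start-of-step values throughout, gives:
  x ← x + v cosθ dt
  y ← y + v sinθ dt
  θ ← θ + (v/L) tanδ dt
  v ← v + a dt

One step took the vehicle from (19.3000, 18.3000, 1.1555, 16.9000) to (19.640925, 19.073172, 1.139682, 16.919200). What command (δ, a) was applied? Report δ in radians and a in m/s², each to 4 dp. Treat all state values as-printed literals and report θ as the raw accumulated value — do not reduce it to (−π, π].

δ = -0.0505, a = 0.3840

a = (v'−v)/dt = (0.019200)/0.05 = 0.3840
Δθ = θ'−θ = -0.015818;  (v·dt/L) = 16.9000·0.05/2.7 = 0.312963
tan δ = Δθ·L/(v·dt) = -0.050543  →  δ = -0.0505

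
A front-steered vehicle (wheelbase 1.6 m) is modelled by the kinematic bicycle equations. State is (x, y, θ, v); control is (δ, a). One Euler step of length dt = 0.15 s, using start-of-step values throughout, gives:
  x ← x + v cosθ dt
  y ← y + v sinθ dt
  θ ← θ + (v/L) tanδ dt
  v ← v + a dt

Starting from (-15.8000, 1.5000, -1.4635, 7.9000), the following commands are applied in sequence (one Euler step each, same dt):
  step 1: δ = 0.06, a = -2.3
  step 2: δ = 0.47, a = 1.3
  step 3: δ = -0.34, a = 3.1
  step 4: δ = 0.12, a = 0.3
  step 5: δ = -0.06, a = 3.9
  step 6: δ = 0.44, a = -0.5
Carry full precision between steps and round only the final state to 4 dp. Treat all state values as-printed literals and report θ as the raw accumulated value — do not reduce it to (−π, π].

(-13.8073, -5.4367, -0.8795, 8.7700)

after step 1 (δ=0.06, a=-2.3): (-15.673098, 0.321815, -1.419009, 7.555000)
after step 2 (δ=0.47, a=1.3): (-15.501745, -0.798406, -1.059226, 7.750000)
after step 3 (δ=-0.34, a=3.1): (-14.932646, -1.812079, -1.316238, 8.215000)
after step 4 (δ=0.12, a=0.3): (-14.622344, -3.004619, -1.223373, 8.260000)
after step 5 (δ=-0.06, a=3.9): (-14.200494, -4.169593, -1.269892, 8.845000)
after step 6 (δ=0.44, a=-0.5): (-13.807267, -5.436731, -0.879512, 8.770000)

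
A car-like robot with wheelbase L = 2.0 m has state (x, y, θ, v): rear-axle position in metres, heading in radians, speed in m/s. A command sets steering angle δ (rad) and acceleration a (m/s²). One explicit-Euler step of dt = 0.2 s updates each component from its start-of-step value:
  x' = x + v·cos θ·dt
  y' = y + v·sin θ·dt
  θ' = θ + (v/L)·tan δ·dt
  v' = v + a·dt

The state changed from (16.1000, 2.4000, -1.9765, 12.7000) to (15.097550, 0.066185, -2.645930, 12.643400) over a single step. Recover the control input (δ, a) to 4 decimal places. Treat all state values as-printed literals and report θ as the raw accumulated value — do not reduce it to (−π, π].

a = (v'−v)/dt = (-0.056600)/0.2 = -0.2830
Δθ = θ'−θ = -0.669430;  (v·dt/L) = 12.7000·0.2/2.0 = 1.270000
tan δ = Δθ·L/(v·dt) = -0.527110  →  δ = -0.4851

δ = -0.4851, a = -0.2830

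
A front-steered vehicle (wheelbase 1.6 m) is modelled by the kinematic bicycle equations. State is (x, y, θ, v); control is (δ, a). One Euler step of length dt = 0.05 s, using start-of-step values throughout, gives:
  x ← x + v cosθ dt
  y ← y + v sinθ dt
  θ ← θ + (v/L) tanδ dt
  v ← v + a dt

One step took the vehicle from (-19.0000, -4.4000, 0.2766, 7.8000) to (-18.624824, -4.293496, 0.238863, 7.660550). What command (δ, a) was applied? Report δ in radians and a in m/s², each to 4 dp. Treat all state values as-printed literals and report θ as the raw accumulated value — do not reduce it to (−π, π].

a = (v'−v)/dt = (-0.139450)/0.05 = -2.7890
Δθ = θ'−θ = -0.037737;  (v·dt/L) = 7.8000·0.05/1.6 = 0.243750
tan δ = Δθ·L/(v·dt) = -0.154818  →  δ = -0.1536

δ = -0.1536, a = -2.7890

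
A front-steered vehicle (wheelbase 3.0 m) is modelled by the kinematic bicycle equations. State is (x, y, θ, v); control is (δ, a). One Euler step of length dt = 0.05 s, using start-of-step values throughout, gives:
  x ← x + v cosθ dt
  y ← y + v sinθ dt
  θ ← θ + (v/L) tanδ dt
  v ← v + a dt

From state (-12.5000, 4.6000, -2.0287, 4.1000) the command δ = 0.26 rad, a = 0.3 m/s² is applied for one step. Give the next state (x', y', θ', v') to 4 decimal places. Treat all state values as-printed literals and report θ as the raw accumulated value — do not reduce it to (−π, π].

(-12.5906, 4.4161, -2.0105, 4.1150)

x' = -12.5000 + 4.1000·cos(-2.0287)·0.05 = -12.5906
y' = 4.6000 + 4.1000·sin(-2.0287)·0.05 = 4.4161
θ' = -2.0287 + (4.1000/3.0)·tan(0.26)·0.05 = -2.0105
v' = 4.1000 + 0.3000·0.05 = 4.1150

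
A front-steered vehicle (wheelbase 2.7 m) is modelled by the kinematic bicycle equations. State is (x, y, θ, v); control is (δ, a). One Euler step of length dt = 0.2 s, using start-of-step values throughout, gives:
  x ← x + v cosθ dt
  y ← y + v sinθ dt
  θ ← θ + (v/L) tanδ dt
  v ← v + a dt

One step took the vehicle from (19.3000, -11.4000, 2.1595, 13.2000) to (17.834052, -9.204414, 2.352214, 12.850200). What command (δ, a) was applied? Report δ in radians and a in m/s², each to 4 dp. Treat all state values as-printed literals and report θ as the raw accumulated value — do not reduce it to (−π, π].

a = (v'−v)/dt = (-0.349800)/0.2 = -1.7490
Δθ = θ'−θ = 0.192714;  (v·dt/L) = 13.2000·0.2/2.7 = 0.977778
tan δ = Δθ·L/(v·dt) = 0.197094  →  δ = 0.1946

δ = 0.1946, a = -1.7490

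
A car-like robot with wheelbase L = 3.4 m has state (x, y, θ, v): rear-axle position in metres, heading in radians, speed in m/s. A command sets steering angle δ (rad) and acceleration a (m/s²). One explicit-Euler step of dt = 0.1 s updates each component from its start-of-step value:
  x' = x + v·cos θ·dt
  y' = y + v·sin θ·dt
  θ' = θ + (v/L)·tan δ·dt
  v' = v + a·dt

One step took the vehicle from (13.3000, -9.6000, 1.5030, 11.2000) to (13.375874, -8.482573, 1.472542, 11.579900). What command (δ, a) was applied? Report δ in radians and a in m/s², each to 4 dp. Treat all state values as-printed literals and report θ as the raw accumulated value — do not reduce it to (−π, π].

a = (v'−v)/dt = (0.379900)/0.1 = 3.7990
Δθ = θ'−θ = -0.030458;  (v·dt/L) = 11.2000·0.1/3.4 = 0.329412
tan δ = Δθ·L/(v·dt) = -0.092462  →  δ = -0.0922

δ = -0.0922, a = 3.7990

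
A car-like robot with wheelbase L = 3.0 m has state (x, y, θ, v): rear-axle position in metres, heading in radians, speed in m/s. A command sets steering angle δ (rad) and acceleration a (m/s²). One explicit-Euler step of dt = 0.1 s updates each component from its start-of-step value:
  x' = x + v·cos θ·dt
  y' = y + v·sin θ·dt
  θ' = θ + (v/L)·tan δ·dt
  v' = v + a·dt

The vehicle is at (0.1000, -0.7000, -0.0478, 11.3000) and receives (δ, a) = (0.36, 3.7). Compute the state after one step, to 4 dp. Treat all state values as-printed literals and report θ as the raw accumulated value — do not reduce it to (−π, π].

x' = 0.1000 + 11.3000·cos(-0.0478)·0.1 = 1.2287
y' = -0.7000 + 11.3000·sin(-0.0478)·0.1 = -0.7540
θ' = -0.0478 + (11.3000/3.0)·tan(0.36)·0.1 = 0.0940
v' = 11.3000 + 3.7000·0.1 = 11.6700

(1.2287, -0.7540, 0.0940, 11.6700)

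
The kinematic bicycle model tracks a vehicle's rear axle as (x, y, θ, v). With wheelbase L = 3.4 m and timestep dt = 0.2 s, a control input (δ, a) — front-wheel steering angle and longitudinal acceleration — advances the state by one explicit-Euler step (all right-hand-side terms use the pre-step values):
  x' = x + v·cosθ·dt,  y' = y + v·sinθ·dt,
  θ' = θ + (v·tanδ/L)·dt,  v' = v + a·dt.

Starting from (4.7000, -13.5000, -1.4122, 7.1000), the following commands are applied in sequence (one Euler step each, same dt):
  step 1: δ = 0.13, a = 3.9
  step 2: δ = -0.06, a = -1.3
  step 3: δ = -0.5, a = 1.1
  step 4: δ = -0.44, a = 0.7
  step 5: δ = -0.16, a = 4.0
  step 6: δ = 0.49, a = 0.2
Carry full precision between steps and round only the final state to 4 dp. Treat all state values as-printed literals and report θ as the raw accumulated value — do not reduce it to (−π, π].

after step 1 (δ=0.13, a=3.9): (4.924264, -14.902179, -1.357598, 7.880000)
after step 2 (δ=-0.06, a=-1.3): (5.257725, -16.442497, -1.385443, 7.620000)
after step 3 (δ=-0.5, a=1.1): (5.538588, -17.940393, -1.630315, 7.840000)
after step 4 (δ=-0.44, a=0.7): (5.445318, -19.505616, -1.847428, 7.980000)
after step 5 (δ=-0.16, a=4.0): (5.009423, -21.040938, -1.923182, 8.780000)
after step 6 (δ=0.49, a=0.2): (4.403362, -22.689035, -1.647702, 8.820000)

(4.4034, -22.6890, -1.6477, 8.8200)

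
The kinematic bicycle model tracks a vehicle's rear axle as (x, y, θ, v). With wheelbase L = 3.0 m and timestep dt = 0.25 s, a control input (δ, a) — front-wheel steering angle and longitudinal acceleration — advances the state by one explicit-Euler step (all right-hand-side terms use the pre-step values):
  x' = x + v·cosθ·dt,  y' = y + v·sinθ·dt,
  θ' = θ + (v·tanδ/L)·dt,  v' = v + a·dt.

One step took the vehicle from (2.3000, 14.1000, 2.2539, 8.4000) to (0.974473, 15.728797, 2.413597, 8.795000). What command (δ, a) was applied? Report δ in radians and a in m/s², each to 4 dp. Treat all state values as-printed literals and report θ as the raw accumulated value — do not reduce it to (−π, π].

δ = 0.2243, a = 1.5800

a = (v'−v)/dt = (0.395000)/0.25 = 1.5800
Δθ = θ'−θ = 0.159697;  (v·dt/L) = 8.4000·0.25/3.0 = 0.700000
tan δ = Δθ·L/(v·dt) = 0.228139  →  δ = 0.2243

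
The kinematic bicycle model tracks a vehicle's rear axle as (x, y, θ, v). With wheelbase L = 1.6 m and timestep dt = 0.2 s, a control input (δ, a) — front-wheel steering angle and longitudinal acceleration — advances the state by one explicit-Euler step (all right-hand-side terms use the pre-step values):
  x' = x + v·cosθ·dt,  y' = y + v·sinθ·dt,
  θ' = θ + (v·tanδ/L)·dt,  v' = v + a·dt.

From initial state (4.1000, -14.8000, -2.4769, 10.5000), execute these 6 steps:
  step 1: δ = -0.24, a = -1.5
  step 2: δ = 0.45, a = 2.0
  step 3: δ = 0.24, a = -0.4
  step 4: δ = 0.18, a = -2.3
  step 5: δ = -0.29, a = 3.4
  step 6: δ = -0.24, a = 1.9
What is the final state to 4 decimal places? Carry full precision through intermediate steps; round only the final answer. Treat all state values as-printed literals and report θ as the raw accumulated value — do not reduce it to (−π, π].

after step 1 (δ=-0.24, a=-1.5): (2.447077, -16.095316, -2.798091, 10.200000)
after step 2 (δ=0.45, a=2.0): (0.526251, -16.782361, -2.182195, 10.600000)
after step 3 (δ=0.24, a=-0.4): (-0.690658, -18.518314, -1.857946, 10.520000)
after step 4 (δ=0.18, a=-2.3): (-1.286552, -20.536166, -1.618656, 10.060000)
after step 5 (δ=-0.29, a=3.4): (-1.382809, -22.545862, -1.993910, 10.740000)
after step 6 (δ=-0.24, a=1.9): (-2.264781, -24.504440, -2.322442, 11.120000)

(-2.2648, -24.5044, -2.3224, 11.1200)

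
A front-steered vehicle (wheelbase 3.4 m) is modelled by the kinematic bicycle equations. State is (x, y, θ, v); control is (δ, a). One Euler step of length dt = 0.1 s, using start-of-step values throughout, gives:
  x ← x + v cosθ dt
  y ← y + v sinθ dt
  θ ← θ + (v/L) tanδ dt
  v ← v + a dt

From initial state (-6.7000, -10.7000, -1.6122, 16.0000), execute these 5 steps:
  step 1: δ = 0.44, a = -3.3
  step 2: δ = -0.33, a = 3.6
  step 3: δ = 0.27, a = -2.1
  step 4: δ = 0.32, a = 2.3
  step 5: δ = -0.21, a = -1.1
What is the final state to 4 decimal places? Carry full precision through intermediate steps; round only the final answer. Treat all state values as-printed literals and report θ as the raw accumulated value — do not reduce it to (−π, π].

(-5.7241, -18.5364, -1.3645, 15.9400)

after step 1 (δ=0.44, a=-3.3): (-6.766227, -12.298629, -1.390656, 15.670000)
after step 2 (δ=-0.33, a=3.6): (-6.485472, -13.840273, -1.548520, 16.030000)
after step 3 (δ=0.27, a=-2.1): (-6.449765, -15.442875, -1.418037, 15.820000)
after step 4 (δ=0.32, a=2.3): (-6.209038, -17.006452, -1.263843, 16.050000)
after step 5 (δ=-0.21, a=-1.1): (-5.724078, -18.536432, -1.364459, 15.940000)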